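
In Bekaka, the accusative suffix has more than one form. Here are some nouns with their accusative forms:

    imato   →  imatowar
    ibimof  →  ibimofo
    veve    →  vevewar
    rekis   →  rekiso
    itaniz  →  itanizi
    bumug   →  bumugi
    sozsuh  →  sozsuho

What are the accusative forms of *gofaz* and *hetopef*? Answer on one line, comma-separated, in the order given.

gofazi, hetopefo

The alternation tracks the final sound of the stem — -o when the stem ends in a voiceless consonant (*ibimof*, *rekis*, *sozsuh*); -i when the stem ends in a voiced consonant (*itaniz*, *bumug*); -war when the stem ends in a vowel (*imato*, *veve*).
Since the final sound of *gofaz* is /z/ (a voiced consonant), it takes -i, giving *gofazi*.
*hetopef*: final sound = /f/, a voiceless consonant → -o → *hetopefo*.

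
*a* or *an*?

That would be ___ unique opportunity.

The indefinite article is chosen by the initial *sound* of the following word, not its spelling.
*unique* begins with the sound /juː/ (u pronounced /juː/) — a consonant sound.
So the article is *a*: That would be a unique opportunity.

a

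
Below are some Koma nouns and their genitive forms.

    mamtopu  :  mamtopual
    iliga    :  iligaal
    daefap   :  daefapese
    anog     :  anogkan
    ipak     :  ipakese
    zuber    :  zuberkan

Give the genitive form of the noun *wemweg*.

wemwegkan

Looking at the final sound of each stem: -ese when the stem ends in a voiceless consonant (*daefap*, *ipak*); -kan when the stem ends in a voiced consonant (*anog*, *zuber*); -al when the stem ends in a vowel (*mamtopu*, *iliga*).
*wemweg* — final sound /g/ (a voiced consonant) → -kan → *wemwegkan*.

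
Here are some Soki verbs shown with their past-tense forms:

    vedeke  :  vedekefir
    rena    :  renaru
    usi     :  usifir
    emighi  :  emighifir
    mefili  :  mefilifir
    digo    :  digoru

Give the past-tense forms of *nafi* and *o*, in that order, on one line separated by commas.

The pattern is front/back vowel harmony: -fir when the last vowel of the stem is a front vowel (*vedeke*, *usi*, *emighi*, *mefili*); -ru when the last vowel of the stem is a back vowel (*rena*, *digo*).
*nafi*: last vowel = /i/, a front vowel → -fir → *nafifir*.
*o*: last vowel = /o/, a back vowel → -ru → *oru*.

nafifir, oru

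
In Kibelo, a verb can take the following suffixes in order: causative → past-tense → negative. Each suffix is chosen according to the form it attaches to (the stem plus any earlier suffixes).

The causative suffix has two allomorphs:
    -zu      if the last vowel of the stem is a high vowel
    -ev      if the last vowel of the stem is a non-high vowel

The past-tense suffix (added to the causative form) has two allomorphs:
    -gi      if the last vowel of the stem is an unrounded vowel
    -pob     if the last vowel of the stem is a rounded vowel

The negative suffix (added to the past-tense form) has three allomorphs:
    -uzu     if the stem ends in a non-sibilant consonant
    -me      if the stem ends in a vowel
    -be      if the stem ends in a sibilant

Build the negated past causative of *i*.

*i*: last vowel = /i/, a high vowel → -zu → *izu*.
The causative form *izu* — last vowel /u/ (a rounded vowel) → -pob → *izupob*.
The past-tense form *izupob*: final sound = /b/, a non-sibilant consonant → -uzu → *izupobuzu*.

izupobuzu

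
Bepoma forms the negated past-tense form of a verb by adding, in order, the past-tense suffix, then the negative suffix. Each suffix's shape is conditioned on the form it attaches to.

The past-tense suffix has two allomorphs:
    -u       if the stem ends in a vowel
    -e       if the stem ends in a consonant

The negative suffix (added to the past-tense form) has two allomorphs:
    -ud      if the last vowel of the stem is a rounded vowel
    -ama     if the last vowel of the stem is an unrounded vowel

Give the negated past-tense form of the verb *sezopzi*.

*sezopzi* — final sound /i/ (a vowel) → -u → *sezopziu*.
The last vowel of the past-tense form *sezopziu* is /u/, which is a rounded vowel, so the negative suffix is -ud, giving *sezopziuud*.

sezopziuud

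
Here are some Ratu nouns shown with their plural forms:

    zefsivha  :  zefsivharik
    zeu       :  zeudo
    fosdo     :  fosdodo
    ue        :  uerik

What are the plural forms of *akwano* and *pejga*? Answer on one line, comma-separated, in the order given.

akwanodo, pejgarik

The pattern is rounding harmony: -do when the last vowel of the stem is a rounded vowel (*zeu*, *fosdo*); -rik when the last vowel of the stem is an unrounded vowel (*zefsivha*, *ue*).
*akwano*: last vowel = /o/, a rounded vowel → -do → *akwanodo*.
The last vowel of *pejga* is /a/, which is an unrounded vowel, so the suffix is -rik, giving *pejgarik*.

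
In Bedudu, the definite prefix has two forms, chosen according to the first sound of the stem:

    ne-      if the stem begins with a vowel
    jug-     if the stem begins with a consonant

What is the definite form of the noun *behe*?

jugbehe

*behe* — first sound /b/ (a consonant) → jug- → *jugbehe*.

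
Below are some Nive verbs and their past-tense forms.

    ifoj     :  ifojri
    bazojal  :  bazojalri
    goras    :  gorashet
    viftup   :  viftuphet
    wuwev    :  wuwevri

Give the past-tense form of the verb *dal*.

The suffix is conditioned by the final consonant: -het when the stem ends in a voiceless consonant (*goras*, *viftup*); -ri when the stem ends in a voiced consonant (*ifoj*, *bazojal*, *wuwev*).
*dal* — final consonant /l/ (voiced) → -ri → *dalri*.

dalri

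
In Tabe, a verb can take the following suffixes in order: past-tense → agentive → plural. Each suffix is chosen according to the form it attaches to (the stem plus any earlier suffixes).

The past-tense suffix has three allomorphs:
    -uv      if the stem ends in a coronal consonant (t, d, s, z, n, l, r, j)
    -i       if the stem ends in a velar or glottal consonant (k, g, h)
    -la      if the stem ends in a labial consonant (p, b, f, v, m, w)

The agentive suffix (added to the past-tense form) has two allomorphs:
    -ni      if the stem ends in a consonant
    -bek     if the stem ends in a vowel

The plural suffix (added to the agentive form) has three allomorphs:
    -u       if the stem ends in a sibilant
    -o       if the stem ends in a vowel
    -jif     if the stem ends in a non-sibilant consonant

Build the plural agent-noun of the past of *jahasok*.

*jahasok*: final consonant = /k/, velar/glottal → -i → *jahasoki*.
The past-tense form *jahasoki* — final sound /i/ (a vowel) → -bek → *jahasokibek*.
The agentive form *jahasokibek* — final sound /k/ (a non-sibilant consonant) → -jif → *jahasokibekjif*.

jahasokibekjif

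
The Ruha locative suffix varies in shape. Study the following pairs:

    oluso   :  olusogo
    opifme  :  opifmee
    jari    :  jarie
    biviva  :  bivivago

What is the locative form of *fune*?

funee

The alternation tracks the last vowel of the stem — -e when the last vowel of the stem is a front vowel (*opifme*, *jari*); -go when the last vowel of the stem is a back vowel (*oluso*, *biviva*).
The last vowel of *fune* is /e/, which is a front vowel, so the suffix is -e, giving *funee*.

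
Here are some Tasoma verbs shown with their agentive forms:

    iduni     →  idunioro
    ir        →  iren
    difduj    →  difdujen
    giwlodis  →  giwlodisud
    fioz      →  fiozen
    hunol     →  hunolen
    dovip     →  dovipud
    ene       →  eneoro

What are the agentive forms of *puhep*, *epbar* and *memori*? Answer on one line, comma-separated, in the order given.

puhepud, epbaren, memorioro

The suffix is conditioned by the final sound: -ud when the stem ends in a voiceless consonant (*giwlodis*, *dovip*); -en when the stem ends in a voiced consonant (*ir*, *difduj*, *fioz*, *hunol*); -oro when the stem ends in a vowel (*iduni*, *ene*).
*puhep* — final sound /p/ (a voiceless consonant) → -ud → *puhepud*.
The final sound of *epbar* is /r/, which is a voiced consonant, so the suffix is -en, giving *epbaren*.
*memori*: final sound = /i/, a vowel → -oro → *memorioro*.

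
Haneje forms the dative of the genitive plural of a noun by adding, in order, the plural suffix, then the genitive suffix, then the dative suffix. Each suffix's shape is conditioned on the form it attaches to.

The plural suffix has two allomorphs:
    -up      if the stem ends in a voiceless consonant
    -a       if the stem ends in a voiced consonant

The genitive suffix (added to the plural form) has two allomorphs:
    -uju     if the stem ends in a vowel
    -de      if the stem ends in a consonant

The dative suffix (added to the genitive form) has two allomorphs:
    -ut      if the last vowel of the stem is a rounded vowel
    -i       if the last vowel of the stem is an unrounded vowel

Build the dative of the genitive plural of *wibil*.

wibilaujuut

*wibil* — final consonant /l/ (voiced) → -a → *wibila*.
The plural form *wibila* — final sound /a/ (a vowel) → -uju → *wibilauju*.
The genitive form *wibilauju*: last vowel = /u/, a rounded vowel → -ut → *wibilaujuut*.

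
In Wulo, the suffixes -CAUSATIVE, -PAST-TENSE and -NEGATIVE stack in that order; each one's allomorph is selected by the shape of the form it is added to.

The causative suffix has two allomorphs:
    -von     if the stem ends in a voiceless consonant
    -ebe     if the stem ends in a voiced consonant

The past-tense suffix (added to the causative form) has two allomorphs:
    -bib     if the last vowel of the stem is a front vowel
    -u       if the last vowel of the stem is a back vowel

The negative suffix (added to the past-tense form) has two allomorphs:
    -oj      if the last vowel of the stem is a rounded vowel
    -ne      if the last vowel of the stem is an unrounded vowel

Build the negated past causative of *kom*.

Since the final consonant of *kom* is /m/ (voiced), it takes -ebe, giving *komebe*.
The causative form *komebe*: last vowel = /e/, a front vowel → -bib → *komebebib*.
The last vowel of the past-tense form *komebebib* is /i/, which is an unrounded vowel, so the negative suffix is -ne, giving *komebebibne*.

komebebibne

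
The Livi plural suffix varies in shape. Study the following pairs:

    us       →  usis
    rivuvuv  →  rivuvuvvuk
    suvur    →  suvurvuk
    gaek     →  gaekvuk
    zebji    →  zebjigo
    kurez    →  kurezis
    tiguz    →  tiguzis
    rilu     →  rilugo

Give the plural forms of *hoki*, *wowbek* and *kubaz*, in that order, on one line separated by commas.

The alternation tracks the final sound of the stem — -is when the stem ends in a sibilant (*us*, *kurez*, *tiguz*); -vuk when the stem ends in a non-sibilant consonant (*rivuvuv*, *suvur*, *gaek*); -go when the stem ends in a vowel (*zebji*, *rilu*).
*hoki* — final sound /i/ (a vowel) → -go → *hokigo*.
Since the final sound of *wowbek* is /k/ (a non-sibilant consonant), it takes -vuk, giving *wowbekvuk*.
Since the final sound of *kubaz* is /z/ (a sibilant), it takes -is, giving *kubazis*.

hokigo, wowbekvuk, kubazis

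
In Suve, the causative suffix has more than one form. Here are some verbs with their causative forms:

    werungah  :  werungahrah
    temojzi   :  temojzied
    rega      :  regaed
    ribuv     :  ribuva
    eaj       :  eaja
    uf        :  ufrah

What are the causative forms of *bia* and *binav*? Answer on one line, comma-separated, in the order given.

biaed, binava

The pattern is voicing of the final sound: -rah when the stem ends in a voiceless consonant (*werungah*, *uf*); -a when the stem ends in a voiced consonant (*ribuv*, *eaj*); -ed when the stem ends in a vowel (*temojzi*, *rega*).
The final sound of *bia* is /a/, which is a vowel, so the suffix is -ed, giving *biaed*.
*binav*: final sound = /v/, a voiced consonant → -a → *binava*.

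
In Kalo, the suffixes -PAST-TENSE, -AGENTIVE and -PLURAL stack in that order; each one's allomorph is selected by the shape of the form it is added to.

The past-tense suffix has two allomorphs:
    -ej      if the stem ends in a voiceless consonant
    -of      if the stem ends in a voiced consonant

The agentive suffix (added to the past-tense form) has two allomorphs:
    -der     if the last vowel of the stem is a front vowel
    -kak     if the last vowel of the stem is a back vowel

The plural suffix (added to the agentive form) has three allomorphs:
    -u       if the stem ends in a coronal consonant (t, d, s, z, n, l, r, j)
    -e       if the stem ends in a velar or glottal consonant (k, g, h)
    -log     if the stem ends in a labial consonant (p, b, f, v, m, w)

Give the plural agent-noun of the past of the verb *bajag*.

Since the final consonant of *bajag* is /g/ (voiced), it takes -of, giving *bajagof*.
Since the last vowel of the past-tense form *bajagof* is /o/ (a back vowel), it takes -kak, giving *bajagofkak*.
Since the final consonant of the agentive form *bajagofkak* is /k/ (velar/glottal), it takes -e, giving *bajagofkake*.

bajagofkake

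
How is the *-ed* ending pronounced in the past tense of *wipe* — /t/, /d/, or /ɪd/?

/t/

The stem *wipe* ends in a voiceless consonant other than /t/.
The -ed suffix is realized as /ɪd/ after /t, d/; as /t/ after other voiceless consonants; and as /d/ after other voiced sounds.
So -ed on *wipe* is pronounced /t/.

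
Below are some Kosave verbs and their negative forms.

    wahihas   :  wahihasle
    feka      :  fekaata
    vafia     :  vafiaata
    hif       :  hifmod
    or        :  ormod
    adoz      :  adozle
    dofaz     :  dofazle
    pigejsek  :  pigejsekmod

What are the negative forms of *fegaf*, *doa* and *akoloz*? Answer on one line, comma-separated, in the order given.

The pattern is sibilance of the final sound: -le when the stem ends in a sibilant (*wahihas*, *adoz*, *dofaz*); -mod when the stem ends in a non-sibilant consonant (*hif*, *or*, *pigejsek*); -ata when the stem ends in a vowel (*feka*, *vafia*).
The final sound of *fegaf* is /f/, which is a non-sibilant consonant, so the suffix is -mod, giving *fegafmod*.
*doa* — final sound /a/ (a vowel) → -ata → *doaata*.
*akoloz* — final sound /z/ (a sibilant) → -le → *akolozle*.

fegafmod, doaata, akolozle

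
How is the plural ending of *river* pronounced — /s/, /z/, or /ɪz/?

/z/

The stem *river* ends in a voiced non-sibilant sound.
The plural suffix surfaces as /ɪz/ after sibilants, /s/ after other voiceless consonants, and /z/ after other voiced sounds.
So the plural -s on *river* is pronounced /z/.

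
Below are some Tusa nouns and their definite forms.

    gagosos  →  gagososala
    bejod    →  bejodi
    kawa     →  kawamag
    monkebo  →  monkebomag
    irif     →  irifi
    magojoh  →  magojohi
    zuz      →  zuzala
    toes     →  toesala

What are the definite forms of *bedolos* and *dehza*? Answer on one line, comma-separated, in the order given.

Looking at the final sound of each stem: -ala when the stem ends in a sibilant (*gagosos*, *zuz*, *toes*); -i when the stem ends in a non-sibilant consonant (*bejod*, *irif*, *magojoh*); -mag when the stem ends in a vowel (*kawa*, *monkebo*).
Since the final sound of *bedolos* is /s/ (a sibilant), it takes -ala, giving *bedolosala*.
The final sound of *dehza* is /a/, which is a vowel, so the suffix is -mag, giving *dehzamag*.

bedolosala, dehzamag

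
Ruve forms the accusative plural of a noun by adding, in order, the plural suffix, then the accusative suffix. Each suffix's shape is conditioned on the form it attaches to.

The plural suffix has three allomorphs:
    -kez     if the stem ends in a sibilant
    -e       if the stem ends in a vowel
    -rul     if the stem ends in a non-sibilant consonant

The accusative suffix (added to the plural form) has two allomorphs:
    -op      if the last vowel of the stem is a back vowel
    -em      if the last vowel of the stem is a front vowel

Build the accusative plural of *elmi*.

elmieem

The final sound of *elmi* is /i/, which is a vowel, so the plural suffix is -e, giving *elmie*.
Since the last vowel of the plural form *elmie* is /e/ (a front vowel), it takes -em, giving *elmieem*.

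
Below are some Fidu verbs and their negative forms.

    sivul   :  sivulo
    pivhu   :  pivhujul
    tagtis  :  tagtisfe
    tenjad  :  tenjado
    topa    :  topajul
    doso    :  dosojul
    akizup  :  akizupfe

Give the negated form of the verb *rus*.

rusfe

Looking at the final sound of each stem: -fe when the stem ends in a voiceless consonant (*tagtis*, *akizup*); -o when the stem ends in a voiced consonant (*sivul*, *tenjad*); -jul when the stem ends in a vowel (*pivhu*, *topa*, *doso*).
*rus*: final sound = /s/, a voiceless consonant → -fe → *rusfe*.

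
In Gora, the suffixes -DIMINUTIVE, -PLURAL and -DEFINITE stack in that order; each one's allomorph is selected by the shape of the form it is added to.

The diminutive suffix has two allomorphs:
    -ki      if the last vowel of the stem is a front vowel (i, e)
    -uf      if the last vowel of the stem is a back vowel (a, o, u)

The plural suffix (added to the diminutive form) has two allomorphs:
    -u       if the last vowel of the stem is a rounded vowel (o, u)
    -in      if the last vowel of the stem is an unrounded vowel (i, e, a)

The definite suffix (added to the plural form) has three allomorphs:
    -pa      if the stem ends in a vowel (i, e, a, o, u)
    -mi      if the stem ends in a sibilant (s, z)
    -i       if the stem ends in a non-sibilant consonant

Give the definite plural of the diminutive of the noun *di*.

Since the last vowel of *di* is /i/ (a front vowel), it takes -ki, giving *diki*.
The diminutive form *diki* — last vowel /i/ (an unrounded vowel) → -in → *dikiin*.
Since the final sound of the plural form *dikiin* is /n/ (a non-sibilant consonant), it takes -i, giving *dikiini*.

dikiini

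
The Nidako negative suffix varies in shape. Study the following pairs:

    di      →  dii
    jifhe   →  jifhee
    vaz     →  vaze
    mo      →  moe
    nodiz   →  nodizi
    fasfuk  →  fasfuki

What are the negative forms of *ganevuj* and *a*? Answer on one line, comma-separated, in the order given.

The suffix is conditioned by the last vowel: -i when the last vowel of the stem is a high vowel (*di*, *nodiz*, *fasfuk*); -e when the last vowel of the stem is a non-high vowel (*jifhe*, *vaz*, *mo*).
*ganevuj*: last vowel = /u/, a high vowel → -i → *ganevuji*.
Since the last vowel of *a* is /a/ (a non-high vowel), it takes -e, giving *ae*.

ganevuji, ae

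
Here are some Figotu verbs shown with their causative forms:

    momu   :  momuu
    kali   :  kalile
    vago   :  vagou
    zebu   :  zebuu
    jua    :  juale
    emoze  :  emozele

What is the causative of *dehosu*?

dehosuu

The suffix is conditioned by the last vowel: -u when the last vowel of the stem is a rounded vowel (*momu*, *vago*, *zebu*); -le when the last vowel of the stem is an unrounded vowel (*kali*, *jua*, *emoze*).
*dehosu* — last vowel /u/ (a rounded vowel) → -u → *dehosuu*.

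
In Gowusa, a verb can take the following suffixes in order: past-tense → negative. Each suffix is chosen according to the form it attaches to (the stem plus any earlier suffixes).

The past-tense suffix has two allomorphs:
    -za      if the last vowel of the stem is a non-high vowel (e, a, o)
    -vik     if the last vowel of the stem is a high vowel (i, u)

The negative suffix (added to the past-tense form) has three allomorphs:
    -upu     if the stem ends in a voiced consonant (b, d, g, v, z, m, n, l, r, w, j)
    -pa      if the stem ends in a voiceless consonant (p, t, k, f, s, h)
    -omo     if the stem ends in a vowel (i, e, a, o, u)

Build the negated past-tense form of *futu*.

futuvikpa

*futu*: last vowel = /u/, a high vowel → -vik → *futuvik*.
The final sound of the past-tense form *futuvik* is /k/, which is a voiceless consonant, so the negative suffix is -pa, giving *futuvikpa*.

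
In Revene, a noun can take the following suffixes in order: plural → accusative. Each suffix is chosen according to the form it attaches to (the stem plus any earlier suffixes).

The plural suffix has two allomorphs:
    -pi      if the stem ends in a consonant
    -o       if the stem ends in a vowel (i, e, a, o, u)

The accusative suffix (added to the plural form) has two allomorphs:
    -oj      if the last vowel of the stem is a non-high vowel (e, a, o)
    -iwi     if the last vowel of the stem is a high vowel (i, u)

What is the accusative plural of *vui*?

*vui*: final sound = /i/, a vowel → -o → *vuio*.
Since the last vowel of the plural form *vuio* is /o/ (a non-high vowel), it takes -oj, giving *vuiooj*.

vuiooj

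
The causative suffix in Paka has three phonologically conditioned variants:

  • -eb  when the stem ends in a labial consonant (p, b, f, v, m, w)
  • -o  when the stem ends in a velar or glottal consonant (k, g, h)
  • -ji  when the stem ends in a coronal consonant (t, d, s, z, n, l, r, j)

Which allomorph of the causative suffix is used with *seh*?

*seh* — final consonant /h/ (velar/glottal) → -o.

-o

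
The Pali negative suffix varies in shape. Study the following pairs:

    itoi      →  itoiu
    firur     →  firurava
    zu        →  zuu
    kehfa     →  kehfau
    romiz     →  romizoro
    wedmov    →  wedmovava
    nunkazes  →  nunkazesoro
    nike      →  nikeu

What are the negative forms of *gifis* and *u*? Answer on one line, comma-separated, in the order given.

The suffix is conditioned by the final sound: -oro when the stem ends in a sibilant (*romiz*, *nunkazes*); -ava when the stem ends in a non-sibilant consonant (*firur*, *wedmov*); -u when the stem ends in a vowel (*itoi*, *zu*, *kehfa*, *nike*).
*gifis*: final sound = /s/, a sibilant → -oro → *gifisoro*.
*u*: final sound = /u/, a vowel → -u → *uu*.

gifisoro, uu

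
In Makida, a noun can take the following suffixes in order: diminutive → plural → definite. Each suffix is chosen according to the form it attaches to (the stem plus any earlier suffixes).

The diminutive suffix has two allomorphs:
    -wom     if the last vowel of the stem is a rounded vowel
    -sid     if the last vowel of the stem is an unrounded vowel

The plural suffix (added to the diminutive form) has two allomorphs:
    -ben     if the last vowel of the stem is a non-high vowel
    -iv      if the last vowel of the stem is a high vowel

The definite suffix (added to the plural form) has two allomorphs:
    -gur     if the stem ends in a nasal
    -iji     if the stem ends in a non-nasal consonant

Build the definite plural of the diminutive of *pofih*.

pofihsidiviji

*pofih* — last vowel /i/ (an unrounded vowel) → -sid → *pofihsid*.
The diminutive form *pofihsid*: last vowel = /i/, a high vowel → -iv → *pofihsidiv*.
The plural form *pofihsidiv*: final consonant = /v/, non-nasal → -iji → *pofihsidiviji*.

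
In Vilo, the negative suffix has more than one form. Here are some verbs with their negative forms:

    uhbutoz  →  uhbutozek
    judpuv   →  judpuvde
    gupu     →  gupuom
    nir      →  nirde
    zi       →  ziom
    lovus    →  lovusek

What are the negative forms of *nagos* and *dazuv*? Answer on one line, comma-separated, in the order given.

nagosek, dazuvde

The pattern is sibilance of the final sound: -ek when the stem ends in a sibilant (*uhbutoz*, *lovus*); -de when the stem ends in a non-sibilant consonant (*judpuv*, *nir*); -om when the stem ends in a vowel (*gupu*, *zi*).
The final sound of *nagos* is /s/, which is a sibilant, so the suffix is -ek, giving *nagosek*.
*dazuv* — final sound /v/ (a non-sibilant consonant) → -de → *dazuvde*.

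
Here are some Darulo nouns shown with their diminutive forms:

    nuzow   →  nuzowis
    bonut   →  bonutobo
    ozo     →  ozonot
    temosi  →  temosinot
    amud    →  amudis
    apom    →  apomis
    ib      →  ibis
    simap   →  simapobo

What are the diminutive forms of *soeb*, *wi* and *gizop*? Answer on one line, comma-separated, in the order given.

The suffix is conditioned by the final sound: -obo when the stem ends in a voiceless consonant (*bonut*, *simap*); -is when the stem ends in a voiced consonant (*nuzow*, *amud*, *apom*, *ib*); -not when the stem ends in a vowel (*ozo*, *temosi*).
The final sound of *soeb* is /b/, which is a voiced consonant, so the suffix is -is, giving *soebis*.
*wi*: final sound = /i/, a vowel → -not → *winot*.
The final sound of *gizop* is /p/, which is a voiceless consonant, so the suffix is -obo, giving *gizopobo*.

soebis, winot, gizopobo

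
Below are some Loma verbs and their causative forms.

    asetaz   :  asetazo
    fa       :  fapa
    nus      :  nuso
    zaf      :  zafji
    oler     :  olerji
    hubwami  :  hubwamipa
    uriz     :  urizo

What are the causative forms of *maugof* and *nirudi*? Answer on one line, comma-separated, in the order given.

maugofji, nirudipa

The pattern is sibilance of the final sound: -o when the stem ends in a sibilant (*asetaz*, *nus*, *uriz*); -ji when the stem ends in a non-sibilant consonant (*zaf*, *oler*); -pa when the stem ends in a vowel (*fa*, *hubwami*).
*maugof*: final sound = /f/, a non-sibilant consonant → -ji → *maugofji*.
Since the final sound of *nirudi* is /i/ (a vowel), it takes -pa, giving *nirudipa*.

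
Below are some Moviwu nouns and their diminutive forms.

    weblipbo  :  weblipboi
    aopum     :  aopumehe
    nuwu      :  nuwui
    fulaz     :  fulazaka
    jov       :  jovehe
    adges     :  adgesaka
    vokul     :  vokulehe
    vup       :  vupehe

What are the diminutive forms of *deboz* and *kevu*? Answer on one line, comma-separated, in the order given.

The alternation tracks the final sound of the stem — -aka when the stem ends in a sibilant (*fulaz*, *adges*); -ehe when the stem ends in a non-sibilant consonant (*aopum*, *jov*, *vokul*, *vup*); -i when the stem ends in a vowel (*weblipbo*, *nuwu*).
The final sound of *deboz* is /z/, which is a sibilant, so the suffix is -aka, giving *debozaka*.
*kevu*: final sound = /u/, a vowel → -i → *kevui*.

debozaka, kevui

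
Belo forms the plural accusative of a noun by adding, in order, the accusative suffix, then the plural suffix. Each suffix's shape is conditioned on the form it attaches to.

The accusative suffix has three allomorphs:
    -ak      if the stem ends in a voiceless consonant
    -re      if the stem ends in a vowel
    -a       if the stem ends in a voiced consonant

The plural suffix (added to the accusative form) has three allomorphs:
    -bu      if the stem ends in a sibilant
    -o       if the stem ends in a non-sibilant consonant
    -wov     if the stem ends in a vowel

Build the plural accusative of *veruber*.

Since the final sound of *veruber* is /r/ (a voiced consonant), it takes -a, giving *verubera*.
The final sound of the accusative form *verubera* is /a/, which is a vowel, so the plural suffix is -wov, giving *veruberawov*.

veruberawov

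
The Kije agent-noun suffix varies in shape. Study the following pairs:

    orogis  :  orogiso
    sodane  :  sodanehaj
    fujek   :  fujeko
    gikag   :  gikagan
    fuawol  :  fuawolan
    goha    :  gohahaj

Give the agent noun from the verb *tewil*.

tewilan

Looking at the final sound of each stem: -o when the stem ends in a voiceless consonant (*orogis*, *fujek*); -an when the stem ends in a voiced consonant (*gikag*, *fuawol*); -haj when the stem ends in a vowel (*sodane*, *goha*).
The final sound of *tewil* is /l/, which is a voiced consonant, so the suffix is -an, giving *tewilan*.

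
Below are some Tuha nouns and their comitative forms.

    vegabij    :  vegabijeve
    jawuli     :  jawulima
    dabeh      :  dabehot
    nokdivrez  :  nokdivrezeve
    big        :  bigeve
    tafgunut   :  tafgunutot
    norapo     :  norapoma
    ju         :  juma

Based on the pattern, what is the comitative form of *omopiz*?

omopizeve

Looking at the final sound of each stem: -ot when the stem ends in a voiceless consonant (*dabeh*, *tafgunut*); -eve when the stem ends in a voiced consonant (*vegabij*, *nokdivrez*, *big*); -ma when the stem ends in a vowel (*jawuli*, *norapo*, *ju*).
Since the final sound of *omopiz* is /z/ (a voiced consonant), it takes -eve, giving *omopizeve*.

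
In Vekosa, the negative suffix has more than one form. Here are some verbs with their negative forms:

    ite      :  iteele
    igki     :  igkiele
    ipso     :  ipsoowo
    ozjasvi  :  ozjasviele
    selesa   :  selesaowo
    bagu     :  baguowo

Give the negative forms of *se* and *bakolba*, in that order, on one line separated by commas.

seele, bakolbaowo

Looking at the last vowel of each stem: -ele when the last vowel of the stem is a front vowel (*ite*, *igki*, *ozjasvi*); -owo when the last vowel of the stem is a back vowel (*ipso*, *selesa*, *bagu*).
Since the last vowel of *se* is /e/ (a front vowel), it takes -ele, giving *seele*.
*bakolba*: last vowel = /a/, a back vowel → -owo → *bakolbaowo*.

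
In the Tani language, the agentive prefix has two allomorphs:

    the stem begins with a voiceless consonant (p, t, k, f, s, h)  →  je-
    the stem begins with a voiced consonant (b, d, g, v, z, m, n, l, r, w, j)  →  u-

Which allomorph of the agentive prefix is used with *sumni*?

Since the first consonant of *sumni* is /s/ (voiceless), it takes je-.

je-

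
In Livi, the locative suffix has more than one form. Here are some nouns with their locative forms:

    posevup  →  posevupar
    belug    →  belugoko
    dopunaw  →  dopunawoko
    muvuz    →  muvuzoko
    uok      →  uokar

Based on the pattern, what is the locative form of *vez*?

vezoko

The pattern is voicing of the final consonant: -ar when the stem ends in a voiceless consonant (*posevup*, *uok*); -oko when the stem ends in a voiced consonant (*belug*, *dopunaw*, *muvuz*).
*vez*: final consonant = /z/, voiced → -oko → *vezoko*.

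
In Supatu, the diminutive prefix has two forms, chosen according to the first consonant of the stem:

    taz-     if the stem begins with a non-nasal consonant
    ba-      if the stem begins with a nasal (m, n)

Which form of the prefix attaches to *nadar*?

The first consonant of *nadar* is /n/, which is a nasal, so the prefix is ba-.

ba-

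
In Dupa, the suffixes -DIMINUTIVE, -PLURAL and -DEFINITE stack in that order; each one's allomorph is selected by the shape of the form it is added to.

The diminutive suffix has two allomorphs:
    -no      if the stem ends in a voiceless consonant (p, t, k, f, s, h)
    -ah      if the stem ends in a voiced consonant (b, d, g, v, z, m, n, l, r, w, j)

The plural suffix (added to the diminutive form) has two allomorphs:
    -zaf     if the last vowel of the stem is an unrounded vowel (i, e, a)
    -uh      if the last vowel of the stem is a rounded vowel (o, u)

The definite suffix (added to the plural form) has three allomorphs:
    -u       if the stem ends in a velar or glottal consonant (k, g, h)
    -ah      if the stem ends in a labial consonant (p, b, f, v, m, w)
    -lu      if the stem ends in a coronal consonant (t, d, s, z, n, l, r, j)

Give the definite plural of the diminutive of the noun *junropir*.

The final consonant of *junropir* is /r/, which is voiced, so the diminutive suffix is -ah, giving *junropirah*.
The diminutive form *junropirah* — last vowel /a/ (an unrounded vowel) → -zaf → *junropirahzaf*.
Since the final consonant of the plural form *junropirahzaf* is /f/ (labial), it takes -ah, giving *junropirahzafah*.

junropirahzafah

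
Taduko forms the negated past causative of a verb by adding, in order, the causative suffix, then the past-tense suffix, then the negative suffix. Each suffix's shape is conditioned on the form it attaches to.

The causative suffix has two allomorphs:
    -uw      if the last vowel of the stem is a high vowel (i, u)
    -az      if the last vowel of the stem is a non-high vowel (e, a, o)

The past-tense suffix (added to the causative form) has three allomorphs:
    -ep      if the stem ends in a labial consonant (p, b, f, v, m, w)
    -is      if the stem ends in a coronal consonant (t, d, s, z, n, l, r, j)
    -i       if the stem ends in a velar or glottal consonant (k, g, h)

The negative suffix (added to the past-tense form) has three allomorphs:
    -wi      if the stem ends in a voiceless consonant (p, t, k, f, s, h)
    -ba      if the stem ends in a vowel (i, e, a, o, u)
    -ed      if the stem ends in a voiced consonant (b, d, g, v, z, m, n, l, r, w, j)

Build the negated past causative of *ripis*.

ripisuwepwi

Since the last vowel of *ripis* is /i/ (a high vowel), it takes -uw, giving *ripisuw*.
The final consonant of the causative form *ripisuw* is /w/, which is labial, so the past-tense suffix is -ep, giving *ripisuwep*.
The past-tense form *ripisuwep* — final sound /p/ (a voiceless consonant) → -wi → *ripisuwepwi*.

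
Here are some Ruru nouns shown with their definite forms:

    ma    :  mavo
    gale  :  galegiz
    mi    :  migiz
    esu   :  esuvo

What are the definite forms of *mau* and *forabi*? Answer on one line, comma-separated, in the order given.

The alternation tracks the last vowel of the stem — -giz when the last vowel of the stem is a front vowel (*gale*, *mi*); -vo when the last vowel of the stem is a back vowel (*ma*, *esu*).
The last vowel of *mau* is /u/, which is a back vowel, so the suffix is -vo, giving *mauvo*.
Since the last vowel of *forabi* is /i/ (a front vowel), it takes -giz, giving *forabigiz*.

mauvo, forabigiz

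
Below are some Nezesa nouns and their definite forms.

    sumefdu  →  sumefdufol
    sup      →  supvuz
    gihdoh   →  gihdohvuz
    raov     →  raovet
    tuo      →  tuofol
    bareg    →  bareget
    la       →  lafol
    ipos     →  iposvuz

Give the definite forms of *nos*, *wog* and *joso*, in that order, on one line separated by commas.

The alternation tracks the final sound of the stem — -vuz when the stem ends in a voiceless consonant (*sup*, *gihdoh*, *ipos*); -et when the stem ends in a voiced consonant (*raov*, *bareg*); -fol when the stem ends in a vowel (*sumefdu*, *tuo*, *la*).
*nos*: final sound = /s/, a voiceless consonant → -vuz → *nosvuz*.
*wog*: final sound = /g/, a voiced consonant → -et → *woget*.
The final sound of *joso* is /o/, which is a vowel, so the suffix is -fol, giving *josofol*.

nosvuz, woget, josofol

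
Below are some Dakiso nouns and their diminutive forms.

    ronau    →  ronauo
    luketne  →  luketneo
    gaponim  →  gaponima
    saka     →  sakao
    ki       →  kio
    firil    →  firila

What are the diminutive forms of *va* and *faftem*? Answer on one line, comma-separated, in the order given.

vao, faftema

The suffix is conditioned by the final sound: -a when the stem ends in a consonant (*gaponim*, *firil*); -o when the stem ends in a vowel (*ronau*, *luketne*, *saka*, *ki*).
The final sound of *va* is /a/, which is a vowel, so the suffix is -o, giving *vao*.
The final sound of *faftem* is /m/, which is a consonant, so the suffix is -a, giving *faftema*.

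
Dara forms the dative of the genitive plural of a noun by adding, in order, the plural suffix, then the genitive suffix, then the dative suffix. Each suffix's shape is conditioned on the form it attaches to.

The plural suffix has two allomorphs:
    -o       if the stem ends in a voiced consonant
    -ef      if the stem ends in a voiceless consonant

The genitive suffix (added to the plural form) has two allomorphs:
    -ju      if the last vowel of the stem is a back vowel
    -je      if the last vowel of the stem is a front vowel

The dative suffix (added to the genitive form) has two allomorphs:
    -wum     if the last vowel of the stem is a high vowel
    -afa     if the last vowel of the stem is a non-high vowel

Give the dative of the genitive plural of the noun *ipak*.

The final consonant of *ipak* is /k/, which is voiceless, so the plural suffix is -ef, giving *ipakef*.
Since the last vowel of the plural form *ipakef* is /e/ (a front vowel), it takes -je, giving *ipakefje*.
The last vowel of the genitive form *ipakefje* is /e/, which is a non-high vowel, so the dative suffix is -afa, giving *ipakefjeafa*.

ipakefjeafa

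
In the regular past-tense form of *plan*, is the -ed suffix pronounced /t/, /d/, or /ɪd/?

The stem *plan* ends in a voiced sound other than /d/.
The -ed suffix is realized as /ɪd/ after /t, d/; as /t/ after other voiceless consonants; and as /d/ after other voiced sounds.
So -ed on *plan* is pronounced /d/.

/d/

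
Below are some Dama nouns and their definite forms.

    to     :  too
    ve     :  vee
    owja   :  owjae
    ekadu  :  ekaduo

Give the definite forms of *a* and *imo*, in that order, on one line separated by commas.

The suffix is conditioned by the last vowel: -o when the last vowel of the stem is a rounded vowel (*to*, *ekadu*); -e when the last vowel of the stem is an unrounded vowel (*ve*, *owja*).
Since the last vowel of *a* is /a/ (an unrounded vowel), it takes -e, giving *ae*.
The last vowel of *imo* is /o/, which is a rounded vowel, so the suffix is -o, giving *imoo*.

ae, imoo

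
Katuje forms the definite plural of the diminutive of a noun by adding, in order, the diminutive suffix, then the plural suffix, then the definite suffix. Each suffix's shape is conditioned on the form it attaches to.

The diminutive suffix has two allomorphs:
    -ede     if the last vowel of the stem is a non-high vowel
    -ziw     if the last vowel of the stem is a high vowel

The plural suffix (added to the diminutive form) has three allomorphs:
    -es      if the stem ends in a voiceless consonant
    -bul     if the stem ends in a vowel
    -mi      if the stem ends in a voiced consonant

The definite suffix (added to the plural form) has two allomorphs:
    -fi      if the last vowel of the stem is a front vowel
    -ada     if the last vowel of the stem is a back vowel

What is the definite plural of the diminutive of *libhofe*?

The last vowel of *libhofe* is /e/, which is a non-high vowel, so the diminutive suffix is -ede, giving *libhofeede*.
The diminutive form *libhofeede* — final sound /e/ (a vowel) → -bul → *libhofeedebul*.
The last vowel of the plural form *libhofeedebul* is /u/, which is a back vowel, so the definite suffix is -ada, giving *libhofeedebulada*.

libhofeedebulada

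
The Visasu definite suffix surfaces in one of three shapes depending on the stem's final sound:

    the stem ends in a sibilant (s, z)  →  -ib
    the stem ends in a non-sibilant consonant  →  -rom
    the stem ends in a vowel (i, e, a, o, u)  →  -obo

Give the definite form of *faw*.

fawrom

The final sound of *faw* is /w/, which is a non-sibilant consonant, so the suffix is -rom, giving *fawrom*.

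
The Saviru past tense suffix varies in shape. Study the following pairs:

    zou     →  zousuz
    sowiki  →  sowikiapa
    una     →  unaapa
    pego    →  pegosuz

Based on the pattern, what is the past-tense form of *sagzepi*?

sagzepiapa

The suffix is conditioned by the last vowel: -suz when the last vowel of the stem is a rounded vowel (*zou*, *pego*); -apa when the last vowel of the stem is an unrounded vowel (*sowiki*, *una*).
*sagzepi*: last vowel = /i/, an unrounded vowel → -apa → *sagzepiapa*.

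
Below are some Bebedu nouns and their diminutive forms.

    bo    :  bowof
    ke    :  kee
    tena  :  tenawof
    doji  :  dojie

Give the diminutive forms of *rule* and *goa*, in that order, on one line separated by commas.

rulee, goawof

The alternation tracks the last vowel of the stem — -e when the last vowel of the stem is a front vowel (*ke*, *doji*); -wof when the last vowel of the stem is a back vowel (*bo*, *tena*).
*rule* — last vowel /e/ (a front vowel) → -e → *rulee*.
Since the last vowel of *goa* is /a/ (a back vowel), it takes -wof, giving *goawof*.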